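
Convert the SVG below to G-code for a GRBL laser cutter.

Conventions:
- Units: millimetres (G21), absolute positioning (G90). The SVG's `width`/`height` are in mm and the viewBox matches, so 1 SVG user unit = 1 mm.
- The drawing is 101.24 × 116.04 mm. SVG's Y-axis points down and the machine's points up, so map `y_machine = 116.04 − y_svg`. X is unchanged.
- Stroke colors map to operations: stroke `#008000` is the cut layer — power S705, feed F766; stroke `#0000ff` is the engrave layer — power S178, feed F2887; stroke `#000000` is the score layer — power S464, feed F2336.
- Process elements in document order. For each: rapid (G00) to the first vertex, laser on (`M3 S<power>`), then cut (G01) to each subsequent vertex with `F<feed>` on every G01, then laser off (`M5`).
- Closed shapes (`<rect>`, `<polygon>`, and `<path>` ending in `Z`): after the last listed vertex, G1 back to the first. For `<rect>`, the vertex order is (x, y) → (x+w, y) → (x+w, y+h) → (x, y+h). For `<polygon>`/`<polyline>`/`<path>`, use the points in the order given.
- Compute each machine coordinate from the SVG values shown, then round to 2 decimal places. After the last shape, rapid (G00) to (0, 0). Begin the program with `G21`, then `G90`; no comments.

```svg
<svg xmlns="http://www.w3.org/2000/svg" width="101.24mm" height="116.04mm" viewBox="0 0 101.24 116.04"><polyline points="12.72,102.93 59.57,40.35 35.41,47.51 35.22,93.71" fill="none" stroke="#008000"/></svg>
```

G21
G90
G00 X12.72 Y13.11
M3 S705
G01 X59.57 Y75.69 F766
G01 X35.41 Y68.53 F766
G01 X35.22 Y22.33 F766
M5
G00 X0.00 Y0.00

Since the viewBox matches the mm dimensions, user units are millimetres directly. The only transform is the Y-flip y_m = 116.04 − y_svg.

Shape 1 is a open polyline drawn with `<polyline>`. Its stroke #008000 means cut at S705, F766. After flipping Y the toolpath is (12.72,13.11) → (59.57,75.69) → (35.41,68.53) → (35.22,22.33).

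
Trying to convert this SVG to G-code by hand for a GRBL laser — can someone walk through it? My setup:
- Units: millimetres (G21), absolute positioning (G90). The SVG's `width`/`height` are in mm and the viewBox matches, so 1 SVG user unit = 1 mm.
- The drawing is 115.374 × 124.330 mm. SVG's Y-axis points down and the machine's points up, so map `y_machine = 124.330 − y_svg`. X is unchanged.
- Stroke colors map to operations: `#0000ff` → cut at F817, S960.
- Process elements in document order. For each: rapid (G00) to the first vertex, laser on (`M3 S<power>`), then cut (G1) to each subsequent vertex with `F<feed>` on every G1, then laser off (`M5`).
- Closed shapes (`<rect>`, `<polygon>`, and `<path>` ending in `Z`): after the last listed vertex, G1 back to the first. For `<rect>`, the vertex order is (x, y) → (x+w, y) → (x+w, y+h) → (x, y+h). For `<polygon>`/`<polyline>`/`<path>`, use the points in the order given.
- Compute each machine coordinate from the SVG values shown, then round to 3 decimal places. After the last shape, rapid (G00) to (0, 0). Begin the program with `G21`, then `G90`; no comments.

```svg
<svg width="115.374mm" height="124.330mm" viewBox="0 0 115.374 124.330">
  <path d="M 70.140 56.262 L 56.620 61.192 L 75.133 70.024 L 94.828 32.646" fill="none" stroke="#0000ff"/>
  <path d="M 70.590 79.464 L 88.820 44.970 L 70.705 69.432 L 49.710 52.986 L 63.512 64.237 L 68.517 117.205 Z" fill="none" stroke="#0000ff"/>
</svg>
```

G21
G90
G00 X70.140 Y68.068
M3 S960
G1 X56.620 Y63.138 F817
G1 X75.133 Y54.306 F817
G1 X94.828 Y91.684 F817
M5
G00 X70.590 Y44.866
M3 S960
G1 X88.820 Y79.360 F817
G1 X70.705 Y54.898 F817
G1 X49.710 Y71.344 F817
G1 X63.512 Y60.093 F817
G1 X68.517 Y7.125 F817
G1 X70.590 Y44.866 F817
M5
G00 X0.000 Y0.000

viewBox `0 0 115.374 124.330` with mm width/height → 1 unit = 1 mm. Flip: y_m = 124.330 − y_svg.

**Shape 1** — `<path>` open polyline, stroke `#0000ff` → cut (S960, F817). Machine vertices: (70.140,68.068) → (56.620,63.138) → (75.133,54.306) → (94.828,91.684). Open path.

**Shape 2** — `<path>` closed polygon, stroke `#0000ff` → cut (S960, F817). Machine vertices: (70.590,44.866) → (88.820,79.360) → (70.705,54.898) → (49.710,71.344) → (63.512,60.093) → (68.517,7.125) → (70.590,44.866). Closed: final G1 returns to the first vertex.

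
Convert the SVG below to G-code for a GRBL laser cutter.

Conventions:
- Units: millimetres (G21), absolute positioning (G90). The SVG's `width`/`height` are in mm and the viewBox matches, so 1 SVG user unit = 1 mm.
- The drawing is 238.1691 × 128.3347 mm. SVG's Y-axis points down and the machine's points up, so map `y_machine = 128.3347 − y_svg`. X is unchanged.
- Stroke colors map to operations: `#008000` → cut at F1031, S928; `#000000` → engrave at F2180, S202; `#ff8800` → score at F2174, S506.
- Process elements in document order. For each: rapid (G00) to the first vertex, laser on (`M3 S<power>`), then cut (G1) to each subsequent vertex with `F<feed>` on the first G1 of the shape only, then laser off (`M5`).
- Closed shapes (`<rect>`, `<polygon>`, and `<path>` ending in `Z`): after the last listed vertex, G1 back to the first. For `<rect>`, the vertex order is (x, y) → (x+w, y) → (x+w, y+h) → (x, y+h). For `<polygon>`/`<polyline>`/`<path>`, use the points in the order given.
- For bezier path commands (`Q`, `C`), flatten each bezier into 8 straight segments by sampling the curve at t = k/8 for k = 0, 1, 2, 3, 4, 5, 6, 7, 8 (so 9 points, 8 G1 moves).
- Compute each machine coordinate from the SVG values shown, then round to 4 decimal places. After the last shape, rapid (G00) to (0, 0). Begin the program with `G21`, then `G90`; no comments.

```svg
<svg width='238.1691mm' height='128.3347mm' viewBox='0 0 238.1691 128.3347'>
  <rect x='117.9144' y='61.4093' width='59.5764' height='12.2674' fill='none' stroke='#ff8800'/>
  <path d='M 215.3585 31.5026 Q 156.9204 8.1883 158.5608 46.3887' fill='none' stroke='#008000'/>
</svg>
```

viewBox `0 0 238.1691 128.3347` with mm width/height → 1 unit = 1 mm. Flip: y_m = 128.3347 − y_svg.

**Shape 1** — `<rect>` rectangle, stroke `#ff8800` → score (S506, F2174). Machine vertices: (117.9144,66.9254) → (177.4908,66.9254) → (177.4908,54.6580) → (117.9144,54.6580) → (117.9144,66.9254). Closed: final G1 returns to the first vertex.

**Shape 2** — `<path>` quadratic bezier, stroke `#008000` → cut (S928, F1031). Control points (SVG): P0=(215.3585,31.5026), P1=(156.9204,8.1883), P2=(158.5608,46.3887); sampled at t=k/8. Machine vertices: (215.3585,96.8321) → (201.6877,101.6995) → (189.8944,104.6446) → (179.9785,105.6673) → (171.9400,104.7677) → (165.7790,101.9458) → (161.4955,97.2015) → (159.0894,90.5349) → (158.5608,81.9460). Open path.

G21
G90
G00 X117.9144 Y66.9254
M3 S506
G1 X177.4908 Y66.9254 F2174
G1 X177.4908 Y54.6580
G1 X117.9144 Y54.6580
G1 X117.9144 Y66.9254
M5
G00 X215.3585 Y96.8321
M3 S928
G1 X201.6877 Y101.6995 F1031
G1 X189.8944 Y104.6446
G1 X179.9785 Y105.6673
G1 X171.9400 Y104.7677
G1 X165.7790 Y101.9458
G1 X161.4955 Y97.2015
G1 X159.0894 Y90.5349
G1 X158.5608 Y81.9460
M5
G00 X0.0000 Y0.0000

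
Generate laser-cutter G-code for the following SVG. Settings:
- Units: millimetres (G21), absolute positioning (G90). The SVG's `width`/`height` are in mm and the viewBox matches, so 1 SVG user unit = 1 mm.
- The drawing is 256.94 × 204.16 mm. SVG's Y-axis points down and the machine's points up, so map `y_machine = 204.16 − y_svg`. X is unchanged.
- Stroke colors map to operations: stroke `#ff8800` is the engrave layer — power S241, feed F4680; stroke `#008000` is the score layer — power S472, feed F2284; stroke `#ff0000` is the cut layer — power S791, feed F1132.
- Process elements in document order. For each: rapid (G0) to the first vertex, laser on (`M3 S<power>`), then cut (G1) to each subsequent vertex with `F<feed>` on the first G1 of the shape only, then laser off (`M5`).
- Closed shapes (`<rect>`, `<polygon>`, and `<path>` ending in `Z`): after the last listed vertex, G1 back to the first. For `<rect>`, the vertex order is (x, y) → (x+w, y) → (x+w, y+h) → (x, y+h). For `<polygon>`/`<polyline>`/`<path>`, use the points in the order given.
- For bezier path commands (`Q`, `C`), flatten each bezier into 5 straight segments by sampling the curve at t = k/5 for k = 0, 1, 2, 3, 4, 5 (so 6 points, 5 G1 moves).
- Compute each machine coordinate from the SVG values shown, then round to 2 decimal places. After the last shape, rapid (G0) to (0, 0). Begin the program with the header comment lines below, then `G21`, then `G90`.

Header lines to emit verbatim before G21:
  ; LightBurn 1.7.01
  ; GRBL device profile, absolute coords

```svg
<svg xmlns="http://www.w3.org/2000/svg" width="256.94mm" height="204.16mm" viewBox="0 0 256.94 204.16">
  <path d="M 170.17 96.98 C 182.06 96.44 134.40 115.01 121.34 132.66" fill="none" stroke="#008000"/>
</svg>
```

; LightBurn 1.7.01
; GRBL device profile, absolute coords
G21
G90
G0 X170.17 Y107.18
M3 S472
G1 X170.91 Y105.37 F2284
G1 X161.88 Y99.94
G1 X147.59 Y91.84
G1 X132.57 Y82.04
G1 X121.34 Y71.50
M5
G0 X0.00 Y0.00

Since the viewBox matches the mm dimensions, user units are millimetres directly. The only transform is the Y-flip y_m = 204.16 − y_svg.

Shape 1 is a cubic bezier drawn with `<path>`. Its stroke #008000 means score at S472, F2284. After flipping Y the toolpath is (170.17,107.18) → (170.91,105.37) → (161.88,99.94) → (147.59,91.84) → (132.57,82.04) → (121.34,71.50).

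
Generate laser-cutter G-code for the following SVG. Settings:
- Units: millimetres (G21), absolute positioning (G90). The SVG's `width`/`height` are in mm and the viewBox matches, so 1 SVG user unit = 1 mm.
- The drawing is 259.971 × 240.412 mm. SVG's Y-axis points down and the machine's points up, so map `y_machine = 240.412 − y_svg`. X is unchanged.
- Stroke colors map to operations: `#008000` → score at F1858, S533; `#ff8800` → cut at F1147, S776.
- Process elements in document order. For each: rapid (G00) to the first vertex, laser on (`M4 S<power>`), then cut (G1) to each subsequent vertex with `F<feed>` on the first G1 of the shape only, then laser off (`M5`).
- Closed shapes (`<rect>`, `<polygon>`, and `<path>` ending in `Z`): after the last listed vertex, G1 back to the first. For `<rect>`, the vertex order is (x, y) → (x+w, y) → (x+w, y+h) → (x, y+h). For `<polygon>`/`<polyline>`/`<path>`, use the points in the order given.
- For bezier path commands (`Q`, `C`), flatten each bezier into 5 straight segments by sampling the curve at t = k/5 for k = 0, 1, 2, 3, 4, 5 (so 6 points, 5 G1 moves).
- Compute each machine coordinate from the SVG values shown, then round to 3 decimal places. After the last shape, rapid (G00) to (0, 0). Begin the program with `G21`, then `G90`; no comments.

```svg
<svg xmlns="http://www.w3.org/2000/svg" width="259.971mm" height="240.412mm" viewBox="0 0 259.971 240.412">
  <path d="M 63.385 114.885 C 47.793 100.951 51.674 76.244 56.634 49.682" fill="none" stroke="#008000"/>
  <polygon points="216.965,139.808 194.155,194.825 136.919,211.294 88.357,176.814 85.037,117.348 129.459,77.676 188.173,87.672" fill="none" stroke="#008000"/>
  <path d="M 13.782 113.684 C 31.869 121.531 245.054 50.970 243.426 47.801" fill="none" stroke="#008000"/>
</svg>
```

Since the viewBox matches the mm dimensions, user units are millimetres directly. The only transform is the Y-flip y_m = 240.412 − y_svg.

Shape 1 is a cubic bezier drawn with `<path>`. Its stroke #008000 means score at S533, F1858. After flipping Y the toolpath is (63.385,125.527) → (56.219,135.109) → (52.844,146.848) → (52.377,160.317) → (53.935,175.087) → (56.634,190.730).

Shape 2 is a regular polygon drawn with `<polygon>`. Its stroke #008000 means score at S533, F1858. After flipping Y the toolpath is (216.965,100.604) → (194.155,45.587) → (136.919,29.118) → (88.357,63.598) → (85.037,123.064) → (129.459,162.736) → (188.173,152.740) → (216.965,100.604), returning to the start.

Shape 3 is a cubic bezier drawn with `<path>`. Its stroke #008000 means score at S533, F1858. After flipping Y the toolpath is (13.782,126.728) → (44.767,130.262) → (102.899,145.616) → (168.504,165.791) → (221.905,183.789) → (243.426,192.611).

G21
G90
G00 X63.385 Y125.527
M4 S533
G1 X56.219 Y135.109 F1858
G1 X52.844 Y146.848
G1 X52.377 Y160.317
G1 X53.935 Y175.087
G1 X56.634 Y190.730
M5
G00 X216.965 Y100.604
M4 S533
G1 X194.155 Y45.587 F1858
G1 X136.919 Y29.118
G1 X88.357 Y63.598
G1 X85.037 Y123.064
G1 X129.459 Y162.736
G1 X188.173 Y152.740
G1 X216.965 Y100.604
M5
G00 X13.782 Y126.728
M4 S533
G1 X44.767 Y130.262 F1858
G1 X102.899 Y145.616
G1 X168.504 Y165.791
G1 X221.905 Y183.789
G1 X243.426 Y192.611
M5
G00 X0.000 Y0.000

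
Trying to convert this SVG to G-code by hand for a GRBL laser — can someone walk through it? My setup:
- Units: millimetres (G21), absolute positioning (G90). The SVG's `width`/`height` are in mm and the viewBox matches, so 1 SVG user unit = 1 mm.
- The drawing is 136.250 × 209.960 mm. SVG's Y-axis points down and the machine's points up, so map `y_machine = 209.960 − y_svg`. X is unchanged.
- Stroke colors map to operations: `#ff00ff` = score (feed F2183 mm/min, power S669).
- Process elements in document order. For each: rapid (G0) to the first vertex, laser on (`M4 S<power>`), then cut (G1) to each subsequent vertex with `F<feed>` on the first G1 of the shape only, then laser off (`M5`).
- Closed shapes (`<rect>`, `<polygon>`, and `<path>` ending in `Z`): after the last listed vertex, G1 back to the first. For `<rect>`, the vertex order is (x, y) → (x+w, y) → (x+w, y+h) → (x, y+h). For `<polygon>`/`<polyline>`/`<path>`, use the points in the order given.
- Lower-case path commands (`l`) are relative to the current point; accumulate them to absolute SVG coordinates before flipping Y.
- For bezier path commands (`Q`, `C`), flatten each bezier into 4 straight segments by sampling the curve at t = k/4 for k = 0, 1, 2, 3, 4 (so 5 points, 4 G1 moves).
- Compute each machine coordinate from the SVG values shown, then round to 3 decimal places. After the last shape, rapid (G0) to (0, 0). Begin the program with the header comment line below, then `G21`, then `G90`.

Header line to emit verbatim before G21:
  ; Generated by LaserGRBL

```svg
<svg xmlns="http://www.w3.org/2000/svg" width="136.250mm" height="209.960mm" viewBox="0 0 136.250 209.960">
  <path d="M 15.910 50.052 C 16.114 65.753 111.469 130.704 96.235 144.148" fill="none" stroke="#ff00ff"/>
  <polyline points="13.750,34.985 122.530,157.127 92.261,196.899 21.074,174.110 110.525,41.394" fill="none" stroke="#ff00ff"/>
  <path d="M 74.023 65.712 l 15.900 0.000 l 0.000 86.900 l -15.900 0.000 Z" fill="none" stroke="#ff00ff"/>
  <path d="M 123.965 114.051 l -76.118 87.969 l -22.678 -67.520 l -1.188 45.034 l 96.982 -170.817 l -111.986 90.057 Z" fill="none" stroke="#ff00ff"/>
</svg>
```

viewBox `0 0 136.250 209.960` with mm width/height → 1 unit = 1 mm. Flip: y_m = 209.960 − y_svg.

**Shape 1** — `<path>` cubic bezier, stroke `#ff00ff` → score (S669, F2183). Control points (SVG): P0=(15.910,50.052), P1=(16.114,65.753), P2=(111.469,130.704), P3=(96.235,144.148); sampled at t=k/4. Machine vertices: (15.910,159.908) → (30.689,140.472) → (61.862,112.014) → (90.140,83.978) → (96.235,65.812). Open path.

**Shape 2** — `<polyline>` open polyline, stroke `#ff00ff` → score (S669, F2183). Machine vertices: (13.750,174.975) → (122.530,52.833) → (92.261,13.061) → (21.074,35.850) → (110.525,168.566). Open path.

**Shape 3** — `<path>` rectangle, stroke `#ff00ff` → score (S669, F2183). Machine vertices: (74.023,144.248) → (89.923,144.248) → (89.923,57.348) → (74.023,57.348) → (74.023,144.248). Closed: final G1 returns to the first vertex.

**Shape 4** — `<path>` closed polygon, stroke `#ff00ff` → score (S669, F2183). Machine vertices: (123.965,95.909) → (47.847,7.940) → (25.169,75.460) → (23.981,30.426) → (120.963,201.243) → (8.977,111.186) → (123.965,95.909). Closed: final G1 returns to the first vertex.

; Generated by LaserGRBL
G21
G90
G0 X15.910 Y159.908
M4 S669
G1 X30.689 Y140.472 F2183
G1 X61.862 Y112.014
G1 X90.140 Y83.978
G1 X96.235 Y65.812
M5
G0 X13.750 Y174.975
M4 S669
G1 X122.530 Y52.833 F2183
G1 X92.261 Y13.061
G1 X21.074 Y35.850
G1 X110.525 Y168.566
M5
G0 X74.023 Y144.248
M4 S669
G1 X89.923 Y144.248 F2183
G1 X89.923 Y57.348
G1 X74.023 Y57.348
G1 X74.023 Y144.248
M5
G0 X123.965 Y95.909
M4 S669
G1 X47.847 Y7.940 F2183
G1 X25.169 Y75.460
G1 X23.981 Y30.426
G1 X120.963 Y201.243
G1 X8.977 Y111.186
G1 X123.965 Y95.909
M5
G0 X0.000 Y0.000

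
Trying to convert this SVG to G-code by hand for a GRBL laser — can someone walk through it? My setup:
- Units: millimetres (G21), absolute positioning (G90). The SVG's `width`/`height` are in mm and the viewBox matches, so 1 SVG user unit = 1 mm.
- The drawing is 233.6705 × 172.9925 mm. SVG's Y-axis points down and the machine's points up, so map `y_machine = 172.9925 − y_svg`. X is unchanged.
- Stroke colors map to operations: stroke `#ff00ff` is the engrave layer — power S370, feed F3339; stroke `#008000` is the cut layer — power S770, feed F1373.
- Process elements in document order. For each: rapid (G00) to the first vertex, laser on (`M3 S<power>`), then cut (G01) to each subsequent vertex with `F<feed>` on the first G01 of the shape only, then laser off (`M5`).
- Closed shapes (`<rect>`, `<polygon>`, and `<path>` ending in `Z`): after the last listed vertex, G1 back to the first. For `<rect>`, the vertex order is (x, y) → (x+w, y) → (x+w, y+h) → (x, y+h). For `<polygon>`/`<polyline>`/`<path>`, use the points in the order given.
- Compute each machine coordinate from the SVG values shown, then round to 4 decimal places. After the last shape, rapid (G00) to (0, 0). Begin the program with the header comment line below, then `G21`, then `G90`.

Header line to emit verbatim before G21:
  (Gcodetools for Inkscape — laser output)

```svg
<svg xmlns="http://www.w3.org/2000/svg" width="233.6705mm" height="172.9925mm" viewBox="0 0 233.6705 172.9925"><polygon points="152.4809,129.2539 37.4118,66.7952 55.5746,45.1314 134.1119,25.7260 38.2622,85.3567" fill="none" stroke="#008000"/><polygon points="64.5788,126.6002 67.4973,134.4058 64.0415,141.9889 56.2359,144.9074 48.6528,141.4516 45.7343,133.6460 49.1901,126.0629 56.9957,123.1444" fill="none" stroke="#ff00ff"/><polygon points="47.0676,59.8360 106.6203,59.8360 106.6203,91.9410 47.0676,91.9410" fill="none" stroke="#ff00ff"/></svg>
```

1 u = 1 mm; y_m = 172.9925 − y.

[1] `<polygon>` closed polygon, #008000→cut S770 F1373: (152.4809,43.7386) → (37.4118,106.1973) → (55.5746,127.8611) → (134.1119,147.2665) → (38.2622,87.6358) → (152.4809,43.7386) (closed)

[2] `<polygon>` regular polygon, #ff00ff→engrave S370 F3339: (64.5788,46.3923) → (67.4973,38.5867) → (64.0415,31.0036) → (56.2359,28.0851) → (48.6528,31.5409) → (45.7343,39.3465) → (49.1901,46.9296) → (56.9957,49.8481) → (64.5788,46.3923) (closed)

[3] `<polygon>` rectangle, #ff00ff→engrave S370 F3339: (47.0676,113.1565) → (106.6203,113.1565) → (106.6203,81.0515) → (47.0676,81.0515) → (47.0676,113.1565) (closed)

(Gcodetools for Inkscape — laser output)
G21
G90
G00 X152.4809 Y43.7386
M3 S770
G01 X37.4118 Y106.1973 F1373
G01 X55.5746 Y127.8611
G01 X134.1119 Y147.2665
G01 X38.2622 Y87.6358
G01 X152.4809 Y43.7386
M5
G00 X64.5788 Y46.3923
M3 S370
G01 X67.4973 Y38.5867 F3339
G01 X64.0415 Y31.0036
G01 X56.2359 Y28.0851
G01 X48.6528 Y31.5409
G01 X45.7343 Y39.3465
G01 X49.1901 Y46.9296
G01 X56.9957 Y49.8481
G01 X64.5788 Y46.3923
M5
G00 X47.0676 Y113.1565
M3 S370
G01 X106.6203 Y113.1565 F3339
G01 X106.6203 Y81.0515
G01 X47.0676 Y81.0515
G01 X47.0676 Y113.1565
M5
G00 X0.0000 Y0.0000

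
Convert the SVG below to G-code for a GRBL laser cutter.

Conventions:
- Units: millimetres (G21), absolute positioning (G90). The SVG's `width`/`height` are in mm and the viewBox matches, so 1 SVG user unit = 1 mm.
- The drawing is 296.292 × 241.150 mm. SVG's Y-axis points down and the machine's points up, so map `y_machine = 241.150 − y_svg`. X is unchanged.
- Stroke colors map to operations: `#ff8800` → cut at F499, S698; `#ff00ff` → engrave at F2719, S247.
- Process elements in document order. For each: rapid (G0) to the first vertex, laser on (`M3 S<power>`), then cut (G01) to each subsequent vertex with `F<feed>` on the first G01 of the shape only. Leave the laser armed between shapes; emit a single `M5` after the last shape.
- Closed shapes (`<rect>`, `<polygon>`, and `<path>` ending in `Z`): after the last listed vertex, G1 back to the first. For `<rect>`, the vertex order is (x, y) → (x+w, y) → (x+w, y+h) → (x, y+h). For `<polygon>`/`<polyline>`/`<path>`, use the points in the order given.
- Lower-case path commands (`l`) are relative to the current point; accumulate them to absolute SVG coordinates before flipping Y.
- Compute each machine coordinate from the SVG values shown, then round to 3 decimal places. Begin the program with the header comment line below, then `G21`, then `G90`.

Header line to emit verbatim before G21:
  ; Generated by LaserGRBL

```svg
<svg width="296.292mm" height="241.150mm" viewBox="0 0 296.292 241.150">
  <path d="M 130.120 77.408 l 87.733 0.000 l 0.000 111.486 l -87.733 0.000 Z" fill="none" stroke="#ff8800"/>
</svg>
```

1 u = 1 mm; y_m = 241.150 − y.

[1] `<path>` rectangle, #ff8800→cut S698 F499: (130.120,163.742) → (217.853,163.742) → (217.853,52.256) → (130.120,52.256) → (130.120,163.742) (closed)

; Generated by LaserGRBL
G21
G90
G0 X130.120 Y163.742
M3 S698
G01 X217.853 Y163.742 F499
G01 X217.853 Y52.256
G01 X130.120 Y52.256
G01 X130.120 Y163.742
M5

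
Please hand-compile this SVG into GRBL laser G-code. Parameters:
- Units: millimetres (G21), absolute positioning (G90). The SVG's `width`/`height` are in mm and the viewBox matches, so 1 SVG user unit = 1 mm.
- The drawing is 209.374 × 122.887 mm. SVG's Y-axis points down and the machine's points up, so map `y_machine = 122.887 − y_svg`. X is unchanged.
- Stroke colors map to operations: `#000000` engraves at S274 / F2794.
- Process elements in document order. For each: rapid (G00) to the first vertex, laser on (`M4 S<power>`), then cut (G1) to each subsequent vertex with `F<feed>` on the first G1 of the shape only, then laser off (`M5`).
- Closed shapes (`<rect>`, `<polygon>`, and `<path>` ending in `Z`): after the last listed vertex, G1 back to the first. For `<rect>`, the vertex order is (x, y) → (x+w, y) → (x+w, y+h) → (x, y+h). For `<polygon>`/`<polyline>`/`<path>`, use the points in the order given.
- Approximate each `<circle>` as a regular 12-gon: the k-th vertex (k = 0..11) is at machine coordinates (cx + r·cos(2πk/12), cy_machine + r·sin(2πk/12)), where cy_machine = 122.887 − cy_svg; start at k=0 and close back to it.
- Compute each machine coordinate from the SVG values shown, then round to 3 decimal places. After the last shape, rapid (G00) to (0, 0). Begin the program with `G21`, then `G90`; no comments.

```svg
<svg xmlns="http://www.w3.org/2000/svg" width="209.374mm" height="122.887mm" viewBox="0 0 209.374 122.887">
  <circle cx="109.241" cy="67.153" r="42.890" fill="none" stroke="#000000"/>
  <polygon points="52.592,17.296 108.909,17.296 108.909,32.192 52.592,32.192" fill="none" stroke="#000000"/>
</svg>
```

G21
G90
G00 X152.131 Y55.734
M4 S274
G1 X146.385 Y77.179 F2794
G1 X130.686 Y92.878
G1 X109.241 Y98.624
G1 X87.796 Y92.878
G1 X72.097 Y77.179
G1 X66.351 Y55.734
G1 X72.097 Y34.289
G1 X87.796 Y18.590
G1 X109.241 Y12.844
G1 X130.686 Y18.590
G1 X146.385 Y34.289
G1 X152.131 Y55.734
M5
G00 X52.592 Y105.591
M4 S274
G1 X108.909 Y105.591 F2794
G1 X108.909 Y90.695
G1 X52.592 Y90.695
G1 X52.592 Y105.591
M5
G00 X0.000 Y0.000

viewBox `0 0 209.374 122.887` with mm width/height → 1 unit = 1 mm. Flip: y_m = 122.887 − y_svg.

**Shape 1** — `<circle>` circle, stroke `#000000` → engrave (S274, F2794). Machine vertices: (152.131,55.734) → (146.385,77.179) → (130.686,92.878) → (109.241,98.624) → (87.796,92.878) → (72.097,77.179) → (66.351,55.734) → (72.097,34.289) → (87.796,18.590) → (109.241,12.844) → (130.686,18.590) → (146.385,34.289) → (152.131,55.734). Closed: final G1 returns to the first vertex.

**Shape 2** — `<polygon>` rectangle, stroke `#000000` → engrave (S274, F2794). Machine vertices: (52.592,105.591) → (108.909,105.591) → (108.909,90.695) → (52.592,90.695) → (52.592,105.591). Closed: final G1 returns to the first vertex.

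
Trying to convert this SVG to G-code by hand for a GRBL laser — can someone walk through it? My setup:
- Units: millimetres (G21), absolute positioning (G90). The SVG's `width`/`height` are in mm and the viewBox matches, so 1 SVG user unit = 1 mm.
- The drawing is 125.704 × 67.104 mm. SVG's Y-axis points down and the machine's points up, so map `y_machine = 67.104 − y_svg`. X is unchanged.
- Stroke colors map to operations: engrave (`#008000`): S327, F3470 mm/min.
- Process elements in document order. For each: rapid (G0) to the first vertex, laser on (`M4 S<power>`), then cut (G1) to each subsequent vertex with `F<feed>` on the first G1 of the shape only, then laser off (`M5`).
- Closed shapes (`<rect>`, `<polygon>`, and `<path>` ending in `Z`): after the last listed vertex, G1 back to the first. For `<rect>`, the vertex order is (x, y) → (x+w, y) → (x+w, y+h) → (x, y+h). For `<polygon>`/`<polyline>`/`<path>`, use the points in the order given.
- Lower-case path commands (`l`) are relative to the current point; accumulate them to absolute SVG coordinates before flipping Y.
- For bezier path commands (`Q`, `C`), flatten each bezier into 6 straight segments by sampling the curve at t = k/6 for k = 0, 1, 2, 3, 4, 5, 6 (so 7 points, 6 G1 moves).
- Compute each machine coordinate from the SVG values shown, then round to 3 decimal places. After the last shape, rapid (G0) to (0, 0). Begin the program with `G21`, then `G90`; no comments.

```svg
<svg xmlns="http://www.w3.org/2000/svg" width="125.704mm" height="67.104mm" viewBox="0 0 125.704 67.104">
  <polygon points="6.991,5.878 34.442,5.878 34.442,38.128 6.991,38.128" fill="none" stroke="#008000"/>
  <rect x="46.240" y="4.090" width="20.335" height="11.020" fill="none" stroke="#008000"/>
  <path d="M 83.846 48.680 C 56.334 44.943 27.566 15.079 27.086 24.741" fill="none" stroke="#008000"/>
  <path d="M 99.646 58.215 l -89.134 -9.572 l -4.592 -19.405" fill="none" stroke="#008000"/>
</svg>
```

G21
G90
G0 X6.991 Y61.226
M4 S327
G1 X34.442 Y61.226 F3470
G1 X34.442 Y28.976
G1 X6.991 Y28.976
G1 X6.991 Y61.226
M5
G0 X46.240 Y63.014
M4 S327
G1 X66.575 Y63.014 F3470
G1 X66.575 Y51.994
G1 X46.240 Y51.994
G1 X46.240 Y63.014
M5
G0 X83.846 Y18.424
M4 S327
G1 X70.122 Y22.166 F3470
G1 X57.010 Y28.438
G1 X45.329 Y35.418
G1 X35.901 Y41.281
G1 X29.547 Y44.204
G1 X27.086 Y42.363
M5
G0 X99.646 Y8.889
M4 S327
G1 X10.512 Y18.461 F3470
G1 X5.920 Y37.866
M5
G0 X0.000 Y0.000

viewBox `0 0 125.704 67.104` with mm width/height → 1 unit = 1 mm. Flip: y_m = 67.104 − y_svg.

**Shape 1** — `<polygon>` rectangle, stroke `#008000` → engrave (S327, F3470). Machine vertices: (6.991,61.226) → (34.442,61.226) → (34.442,28.976) → (6.991,28.976) → (6.991,61.226). Closed: final G1 returns to the first vertex.

**Shape 2** — `<rect>` rectangle, stroke `#008000` → engrave (S327, F3470). Machine vertices: (46.240,63.014) → (66.575,63.014) → (66.575,51.994) → (46.240,51.994) → (46.240,63.014). Closed: final G1 returns to the first vertex.

**Shape 3** — `<path>` cubic bezier, stroke `#008000` → engrave (S327, F3470). Control points (SVG): P0=(83.846,48.680), P1=(56.334,44.943), P2=(27.566,15.079), P3=(27.086,24.741); sampled at t=k/6. Machine vertices: (83.846,18.424) → (70.122,22.166) → (57.010,28.438) → (45.329,35.418) → (35.901,41.281) → (29.547,44.204) → (27.086,42.363). Open path.

**Shape 4** — `<path>` open polyline, stroke `#008000` → engrave (S327, F3470). Machine vertices: (99.646,8.889) → (10.512,18.461) → (5.920,37.866). Open path.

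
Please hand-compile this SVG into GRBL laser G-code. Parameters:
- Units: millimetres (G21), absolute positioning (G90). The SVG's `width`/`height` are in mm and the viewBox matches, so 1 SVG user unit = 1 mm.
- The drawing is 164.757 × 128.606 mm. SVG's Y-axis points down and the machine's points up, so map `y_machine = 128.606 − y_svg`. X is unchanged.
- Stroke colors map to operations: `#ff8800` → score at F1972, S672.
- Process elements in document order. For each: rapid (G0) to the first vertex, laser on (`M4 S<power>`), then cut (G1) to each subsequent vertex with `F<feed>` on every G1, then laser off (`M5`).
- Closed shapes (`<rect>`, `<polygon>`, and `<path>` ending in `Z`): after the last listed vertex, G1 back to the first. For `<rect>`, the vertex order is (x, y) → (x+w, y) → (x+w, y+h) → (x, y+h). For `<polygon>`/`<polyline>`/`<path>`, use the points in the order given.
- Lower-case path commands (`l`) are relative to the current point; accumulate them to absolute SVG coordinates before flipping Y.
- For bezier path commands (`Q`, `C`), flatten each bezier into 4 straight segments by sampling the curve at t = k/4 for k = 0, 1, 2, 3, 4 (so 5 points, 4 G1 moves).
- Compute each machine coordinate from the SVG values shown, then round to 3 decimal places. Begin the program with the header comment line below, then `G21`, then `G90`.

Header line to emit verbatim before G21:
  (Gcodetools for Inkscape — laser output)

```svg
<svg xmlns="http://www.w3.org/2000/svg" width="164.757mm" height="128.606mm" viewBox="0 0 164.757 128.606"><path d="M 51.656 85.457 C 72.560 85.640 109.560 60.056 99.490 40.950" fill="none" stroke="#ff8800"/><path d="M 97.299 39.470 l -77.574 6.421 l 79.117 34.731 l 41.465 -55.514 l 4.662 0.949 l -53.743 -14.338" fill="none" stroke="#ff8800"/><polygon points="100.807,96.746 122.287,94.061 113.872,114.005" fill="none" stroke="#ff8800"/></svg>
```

Since the viewBox matches the mm dimensions, user units are millimetres directly. The only transform is the Y-flip y_m = 128.606 − y_svg.

Shape 1 is a cubic bezier drawn with `<path>`. Its stroke #ff8800 means score at S672, F1972. After flipping Y the toolpath is (51.656,43.149) → (69.365,47.339) → (87.188,58.169) → (99.204,72.616) → (99.490,87.656).

Shape 2 is a open polyline drawn with `<path>`. Its stroke #ff8800 means score at S672, F1972. After flipping Y the toolpath is (97.299,89.136) → (19.725,82.715) → (98.842,47.984) → (140.307,103.498) → (144.969,102.549) → (91.226,116.887).

Shape 3 is a regular polygon drawn with `<polygon>`. Its stroke #ff8800 means score at S672, F1972. After flipping Y the toolpath is (100.807,31.860) → (122.287,34.545) → (113.872,14.601) → (100.807,31.860), returning to the start.

(Gcodetools for Inkscape — laser output)
G21
G90
G0 X51.656 Y43.149
M4 S672
G1 X69.365 Y47.339 F1972
G1 X87.188 Y58.169 F1972
G1 X99.204 Y72.616 F1972
G1 X99.490 Y87.656 F1972
M5
G0 X97.299 Y89.136
M4 S672
G1 X19.725 Y82.715 F1972
G1 X98.842 Y47.984 F1972
G1 X140.307 Y103.498 F1972
G1 X144.969 Y102.549 F1972
G1 X91.226 Y116.887 F1972
M5
G0 X100.807 Y31.860
M4 S672
G1 X122.287 Y34.545 F1972
G1 X113.872 Y14.601 F1972
G1 X100.807 Y31.860 F1972
M5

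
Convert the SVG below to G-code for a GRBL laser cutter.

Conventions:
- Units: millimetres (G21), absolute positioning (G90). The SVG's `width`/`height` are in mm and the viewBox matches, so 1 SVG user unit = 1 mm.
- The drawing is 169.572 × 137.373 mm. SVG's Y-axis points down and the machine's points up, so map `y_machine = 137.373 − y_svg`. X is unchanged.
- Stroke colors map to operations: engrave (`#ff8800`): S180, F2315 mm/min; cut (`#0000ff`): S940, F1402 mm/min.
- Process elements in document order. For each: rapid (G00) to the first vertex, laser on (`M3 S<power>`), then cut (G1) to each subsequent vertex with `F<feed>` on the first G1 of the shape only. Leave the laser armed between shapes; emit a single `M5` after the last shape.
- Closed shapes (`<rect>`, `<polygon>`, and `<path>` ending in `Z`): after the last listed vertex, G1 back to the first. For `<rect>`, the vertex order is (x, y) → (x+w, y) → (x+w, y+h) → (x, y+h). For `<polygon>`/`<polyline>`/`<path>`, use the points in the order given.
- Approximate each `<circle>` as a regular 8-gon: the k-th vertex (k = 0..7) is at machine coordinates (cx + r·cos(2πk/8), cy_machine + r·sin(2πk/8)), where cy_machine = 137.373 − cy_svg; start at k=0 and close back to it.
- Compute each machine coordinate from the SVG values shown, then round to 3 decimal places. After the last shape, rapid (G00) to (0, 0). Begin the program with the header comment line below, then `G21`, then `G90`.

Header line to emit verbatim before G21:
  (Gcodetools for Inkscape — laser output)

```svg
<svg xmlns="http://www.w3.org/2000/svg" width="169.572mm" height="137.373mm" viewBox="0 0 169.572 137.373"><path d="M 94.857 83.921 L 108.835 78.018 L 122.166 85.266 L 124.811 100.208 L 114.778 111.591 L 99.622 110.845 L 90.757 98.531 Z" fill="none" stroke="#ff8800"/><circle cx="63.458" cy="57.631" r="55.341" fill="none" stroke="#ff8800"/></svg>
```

1 u = 1 mm; y_m = 137.373 − y.

[1] `<path>` regular polygon, #ff8800→engrave S180 F2315: (94.857,53.452) → (108.835,59.355) → (122.166,52.107) → (124.811,37.165) → (114.778,25.782) → (99.622,26.528) → (90.757,38.842) → (94.857,53.452) (closed)

[2] `<circle>` circle, #ff8800→engrave S180 F2315: (118.799,79.742) → (102.590,118.874) → (63.458,135.083) → (24.326,118.874) → (8.117,79.742) → (24.326,40.610) → (63.458,24.401) → (102.590,40.610) → (118.799,79.742) (closed)

(Gcodetools for Inkscape — laser output)
G21
G90
G00 X94.857 Y53.452
M3 S180
G1 X108.835 Y59.355 F2315
G1 X122.166 Y52.107
G1 X124.811 Y37.165
G1 X114.778 Y25.782
G1 X99.622 Y26.528
G1 X90.757 Y38.842
G1 X94.857 Y53.452
G00 X118.799 Y79.742
M3 S180
G1 X102.590 Y118.874 F2315
G1 X63.458 Y135.083
G1 X24.326 Y118.874
G1 X8.117 Y79.742
G1 X24.326 Y40.610
G1 X63.458 Y24.401
G1 X102.590 Y40.610
G1 X118.799 Y79.742
M5
G00 X0.000 Y0.000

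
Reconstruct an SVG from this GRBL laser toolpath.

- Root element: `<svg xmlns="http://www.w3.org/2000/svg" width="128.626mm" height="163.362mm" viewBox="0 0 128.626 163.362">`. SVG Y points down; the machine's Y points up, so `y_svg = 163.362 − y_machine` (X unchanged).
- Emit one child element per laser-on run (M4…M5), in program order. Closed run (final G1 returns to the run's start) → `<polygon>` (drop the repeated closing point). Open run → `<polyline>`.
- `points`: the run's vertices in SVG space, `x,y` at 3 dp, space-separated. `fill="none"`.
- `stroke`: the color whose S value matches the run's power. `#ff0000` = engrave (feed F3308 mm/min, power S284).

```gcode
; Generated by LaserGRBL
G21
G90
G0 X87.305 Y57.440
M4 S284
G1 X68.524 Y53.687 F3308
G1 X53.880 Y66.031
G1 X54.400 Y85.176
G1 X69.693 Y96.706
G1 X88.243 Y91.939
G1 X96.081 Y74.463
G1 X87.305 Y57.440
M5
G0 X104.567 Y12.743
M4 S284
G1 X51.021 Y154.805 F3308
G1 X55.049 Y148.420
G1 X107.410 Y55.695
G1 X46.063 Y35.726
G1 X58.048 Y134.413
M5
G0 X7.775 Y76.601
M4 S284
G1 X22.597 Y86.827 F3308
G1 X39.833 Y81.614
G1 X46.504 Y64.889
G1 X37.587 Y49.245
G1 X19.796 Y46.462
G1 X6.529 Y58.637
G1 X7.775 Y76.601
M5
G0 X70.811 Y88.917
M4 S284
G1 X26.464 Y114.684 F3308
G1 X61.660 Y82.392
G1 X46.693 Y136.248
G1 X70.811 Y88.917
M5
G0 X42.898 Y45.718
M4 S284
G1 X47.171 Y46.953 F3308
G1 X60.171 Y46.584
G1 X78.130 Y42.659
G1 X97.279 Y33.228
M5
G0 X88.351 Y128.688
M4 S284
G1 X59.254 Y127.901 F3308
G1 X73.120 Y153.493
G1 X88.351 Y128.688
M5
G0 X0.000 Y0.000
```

<svg xmlns="http://www.w3.org/2000/svg" width="128.626mm" height="163.362mm" viewBox="0 0 128.626 163.362">
  <polygon points="87.305,105.922 68.524,109.675 53.880,97.331 54.400,78.186 69.693,66.656 88.243,71.423 96.081,88.899" fill="none" stroke="#ff0000"/>
  <polyline points="104.567,150.619 51.021,8.557 55.049,14.942 107.410,107.667 46.063,127.636 58.048,28.949" fill="none" stroke="#ff0000"/>
  <polygon points="7.775,86.761 22.597,76.535 39.833,81.748 46.504,98.473 37.587,114.117 19.796,116.900 6.529,104.725" fill="none" stroke="#ff0000"/>
  <polygon points="70.811,74.445 26.464,48.678 61.660,80.970 46.693,27.114" fill="none" stroke="#ff0000"/>
  <polyline points="42.898,117.644 47.171,116.409 60.171,116.778 78.130,120.703 97.279,130.134" fill="none" stroke="#ff0000"/>
  <polygon points="88.351,34.674 59.254,35.461 73.120,9.869" fill="none" stroke="#ff0000"/>
</svg>

y_svg = 163.362 − y_m. Every run uses S284, so all elements get stroke `#ff0000` (engrave).

[1] closed run; points: 87.305,105.922 68.524,109.675 53.880,97.331 54.400,78.186 69.693,66.656 88.243,71.423 96.081,88.899

[2] open run; points: 104.567,150.619 51.021,8.557 55.049,14.942 107.410,107.667 46.063,127.636 58.048,28.949

[3] closed run; points: 7.775,86.761 22.597,76.535 39.833,81.748 46.504,98.473 37.587,114.117 19.796,116.900 6.529,104.725

[4] closed run; points: 70.811,74.445 26.464,48.678 61.660,80.970 46.693,27.114

[5] open run; points: 42.898,117.644 47.171,116.409 60.171,116.778 78.130,120.703 97.279,130.134

[6] closed run; points: 88.351,34.674 59.254,35.461 73.120,9.869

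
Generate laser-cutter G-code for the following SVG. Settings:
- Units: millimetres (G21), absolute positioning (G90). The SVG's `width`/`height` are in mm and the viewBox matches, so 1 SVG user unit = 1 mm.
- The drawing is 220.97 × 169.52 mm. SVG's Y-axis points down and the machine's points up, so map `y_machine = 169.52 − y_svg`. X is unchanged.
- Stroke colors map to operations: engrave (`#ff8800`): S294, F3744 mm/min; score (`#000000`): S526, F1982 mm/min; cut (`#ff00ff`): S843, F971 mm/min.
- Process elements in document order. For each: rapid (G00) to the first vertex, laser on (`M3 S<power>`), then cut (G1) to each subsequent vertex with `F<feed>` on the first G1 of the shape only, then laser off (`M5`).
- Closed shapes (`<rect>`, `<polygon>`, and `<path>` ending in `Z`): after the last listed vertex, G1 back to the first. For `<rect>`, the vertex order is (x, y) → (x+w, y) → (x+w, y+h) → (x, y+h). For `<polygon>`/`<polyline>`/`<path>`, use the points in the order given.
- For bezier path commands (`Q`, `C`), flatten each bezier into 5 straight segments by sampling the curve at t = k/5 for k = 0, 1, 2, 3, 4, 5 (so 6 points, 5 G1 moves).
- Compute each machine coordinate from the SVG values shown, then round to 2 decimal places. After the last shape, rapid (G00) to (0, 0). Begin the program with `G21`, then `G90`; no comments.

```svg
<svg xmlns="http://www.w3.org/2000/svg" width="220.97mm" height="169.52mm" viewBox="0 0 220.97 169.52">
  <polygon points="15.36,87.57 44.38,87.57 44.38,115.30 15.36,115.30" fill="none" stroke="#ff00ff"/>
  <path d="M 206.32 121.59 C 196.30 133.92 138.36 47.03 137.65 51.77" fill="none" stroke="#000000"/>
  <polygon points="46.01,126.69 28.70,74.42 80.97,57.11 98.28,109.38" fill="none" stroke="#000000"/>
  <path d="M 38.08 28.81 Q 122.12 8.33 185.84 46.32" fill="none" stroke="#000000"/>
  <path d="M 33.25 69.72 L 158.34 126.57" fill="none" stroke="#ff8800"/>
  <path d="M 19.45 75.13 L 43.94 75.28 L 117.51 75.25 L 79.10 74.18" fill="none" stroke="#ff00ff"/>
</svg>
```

Since the viewBox matches the mm dimensions, user units are millimetres directly. The only transform is the Y-flip y_m = 169.52 − y_svg.

Shape 1 is a rectangle drawn with `<polygon>`. Its stroke #ff00ff means cut at S843, F971. After flipping Y the toolpath is (15.36,81.95) → (44.38,81.95) → (44.38,54.22) → (15.36,54.22) → (15.36,81.95), returning to the start.

Shape 2 is a cubic bezier drawn with `<path>`. Its stroke #000000 means score at S526, F1982. After flipping Y the toolpath is (206.32,47.93) → (195.40,50.91) → (178.02,68.55) → (159.24,91.67) → (144.10,111.13) → (137.65,117.75).

Shape 3 is a regular polygon drawn with `<polygon>`. Its stroke #000000 means score at S526, F1982. After flipping Y the toolpath is (46.01,42.83) → (28.70,95.10) → (80.97,112.41) → (98.28,60.14) → (46.01,42.83), returning to the start.

Shape 4 is a quadratic bezier drawn with `<path>`. Its stroke #000000 means score at S526, F1982. After flipping Y the toolpath is (38.08,140.71) → (70.88,146.56) → (102.06,147.74) → (131.61,144.24) → (159.54,136.06) → (185.84,123.20).

Shape 5 is a line segment drawn with `<path>`. Its stroke #ff8800 means engrave at S294, F3744. After flipping Y the toolpath is (33.25,99.80) → (158.34,42.95).

Shape 6 is a open polyline drawn with `<path>`. Its stroke #ff00ff means cut at S843, F971. After flipping Y the toolpath is (19.45,94.39) → (43.94,94.24) → (117.51,94.27) → (79.10,95.34).

G21
G90
G00 X15.36 Y81.95
M3 S843
G1 X44.38 Y81.95 F971
G1 X44.38 Y54.22
G1 X15.36 Y54.22
G1 X15.36 Y81.95
M5
G00 X206.32 Y47.93
M3 S526
G1 X195.40 Y50.91 F1982
G1 X178.02 Y68.55
G1 X159.24 Y91.67
G1 X144.10 Y111.13
G1 X137.65 Y117.75
M5
G00 X46.01 Y42.83
M3 S526
G1 X28.70 Y95.10 F1982
G1 X80.97 Y112.41
G1 X98.28 Y60.14
G1 X46.01 Y42.83
M5
G00 X38.08 Y140.71
M3 S526
G1 X70.88 Y146.56 F1982
G1 X102.06 Y147.74
G1 X131.61 Y144.24
G1 X159.54 Y136.06
G1 X185.84 Y123.20
M5
G00 X33.25 Y99.80
M3 S294
G1 X158.34 Y42.95 F3744
M5
G00 X19.45 Y94.39
M3 S843
G1 X43.94 Y94.24 F971
G1 X117.51 Y94.27
G1 X79.10 Y95.34
M5
G00 X0.00 Y0.00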